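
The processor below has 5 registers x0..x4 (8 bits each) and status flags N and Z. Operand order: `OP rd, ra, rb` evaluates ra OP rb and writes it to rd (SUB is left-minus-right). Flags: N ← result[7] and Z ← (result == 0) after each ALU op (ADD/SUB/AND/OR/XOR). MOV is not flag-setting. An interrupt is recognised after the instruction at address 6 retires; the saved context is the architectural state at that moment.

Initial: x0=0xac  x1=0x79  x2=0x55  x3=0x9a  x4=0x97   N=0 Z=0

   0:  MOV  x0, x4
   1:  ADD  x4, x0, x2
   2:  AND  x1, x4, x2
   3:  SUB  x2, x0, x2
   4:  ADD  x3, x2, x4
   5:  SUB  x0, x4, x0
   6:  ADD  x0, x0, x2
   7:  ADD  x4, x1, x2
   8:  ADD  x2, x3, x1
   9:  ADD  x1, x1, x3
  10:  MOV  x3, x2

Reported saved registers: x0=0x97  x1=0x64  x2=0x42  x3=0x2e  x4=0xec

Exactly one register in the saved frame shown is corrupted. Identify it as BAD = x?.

BAD = x1

after  0: x0=0x97 x1=0x79 x2=0x55 x3=0x9a x4=0x97  N=0 Z=0
after  1: x0=0x97 x1=0x79 x2=0x55 x3=0x9a x4=0xec  N=1 Z=0
after  2: x0=0x97 x1=0x44 x2=0x55 x3=0x9a x4=0xec  N=0 Z=0
after  3: x0=0x97 x1=0x44 x2=0x42 x3=0x9a x4=0xec  N=0 Z=0
after  4: x0=0x97 x1=0x44 x2=0x42 x3=0x2e x4=0xec  N=0 Z=0
after  5: x0=0x55 x1=0x44 x2=0x42 x3=0x2e x4=0xec  N=0 Z=0
after  6: x0=0x97 x1=0x44 x2=0x42 x3=0x2e x4=0xec  N=1 Z=0
-- IRQ taken; context saved, return-PC = 7 --
mismatch: x1: reported 0x64 vs actual 0x44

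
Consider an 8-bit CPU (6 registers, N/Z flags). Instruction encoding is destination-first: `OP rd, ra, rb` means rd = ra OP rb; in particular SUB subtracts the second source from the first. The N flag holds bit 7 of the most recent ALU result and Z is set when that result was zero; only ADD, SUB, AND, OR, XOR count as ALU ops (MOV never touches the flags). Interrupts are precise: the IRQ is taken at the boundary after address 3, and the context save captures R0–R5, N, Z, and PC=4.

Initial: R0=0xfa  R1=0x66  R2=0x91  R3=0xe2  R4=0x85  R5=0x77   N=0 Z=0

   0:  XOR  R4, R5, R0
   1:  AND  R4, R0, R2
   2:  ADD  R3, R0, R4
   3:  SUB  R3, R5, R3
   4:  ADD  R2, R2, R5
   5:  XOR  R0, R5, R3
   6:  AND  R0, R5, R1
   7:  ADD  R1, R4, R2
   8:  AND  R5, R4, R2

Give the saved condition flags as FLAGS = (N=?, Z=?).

FLAGS = (N=1, Z=0)

after  0: R0=0xfa R1=0x66 R2=0x91 R3=0xe2 R4=0x8d R5=0x77  N=1 Z=0
after  1: R0=0xfa R1=0x66 R2=0x91 R3=0xe2 R4=0x90 R5=0x77  N=1 Z=0
after  2: R0=0xfa R1=0x66 R2=0x91 R3=0x8a R4=0x90 R5=0x77  N=1 Z=0
after  3: R0=0xfa R1=0x66 R2=0x91 R3=0xed R4=0x90 R5=0x77  N=1 Z=0
-- IRQ taken; context saved, return-PC = 4 --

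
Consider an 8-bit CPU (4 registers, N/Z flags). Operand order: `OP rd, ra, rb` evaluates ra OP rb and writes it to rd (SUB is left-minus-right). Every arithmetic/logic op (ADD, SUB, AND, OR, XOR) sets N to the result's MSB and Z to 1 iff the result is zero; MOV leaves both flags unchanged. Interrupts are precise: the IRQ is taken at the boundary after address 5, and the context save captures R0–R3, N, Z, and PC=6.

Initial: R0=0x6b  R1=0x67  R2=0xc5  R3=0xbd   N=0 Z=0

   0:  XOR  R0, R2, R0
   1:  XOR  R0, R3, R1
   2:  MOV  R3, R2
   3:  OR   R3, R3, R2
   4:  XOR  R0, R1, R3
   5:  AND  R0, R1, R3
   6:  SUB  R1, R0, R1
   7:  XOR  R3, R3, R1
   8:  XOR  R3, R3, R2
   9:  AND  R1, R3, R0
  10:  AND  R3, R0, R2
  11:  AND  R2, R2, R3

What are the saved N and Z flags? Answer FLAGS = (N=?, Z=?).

after  0: R0=0xae R1=0x67 R2=0xc5 R3=0xbd  N=1 Z=0
after  1: R0=0xda R1=0x67 R2=0xc5 R3=0xbd  N=1 Z=0
after  2: R0=0xda R1=0x67 R2=0xc5 R3=0xc5  N=1 Z=0
after  3: R0=0xda R1=0x67 R2=0xc5 R3=0xc5  N=1 Z=0
after  4: R0=0xa2 R1=0x67 R2=0xc5 R3=0xc5  N=1 Z=0
after  5: R0=0x45 R1=0x67 R2=0xc5 R3=0xc5  N=0 Z=0
-- IRQ taken; context saved, return-PC = 6 --

FLAGS = (N=0, Z=0)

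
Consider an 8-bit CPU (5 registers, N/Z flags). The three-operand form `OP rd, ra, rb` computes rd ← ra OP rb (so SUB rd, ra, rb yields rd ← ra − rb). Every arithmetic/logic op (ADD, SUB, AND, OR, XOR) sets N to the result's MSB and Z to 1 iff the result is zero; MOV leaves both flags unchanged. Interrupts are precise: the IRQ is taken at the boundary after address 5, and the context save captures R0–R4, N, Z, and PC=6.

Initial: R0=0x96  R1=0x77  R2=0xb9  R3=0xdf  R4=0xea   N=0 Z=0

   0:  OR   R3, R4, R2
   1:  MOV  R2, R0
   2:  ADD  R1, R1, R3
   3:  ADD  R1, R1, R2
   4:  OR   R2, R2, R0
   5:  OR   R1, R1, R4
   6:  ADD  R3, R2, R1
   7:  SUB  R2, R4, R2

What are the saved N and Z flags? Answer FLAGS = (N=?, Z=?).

FLAGS = (N=1, Z=0)

after  0: R0=0x96 R1=0x77 R2=0xb9 R3=0xfb R4=0xea  N=1 Z=0
after  1: R0=0x96 R1=0x77 R2=0x96 R3=0xfb R4=0xea  N=1 Z=0
after  2: R0=0x96 R1=0x72 R2=0x96 R3=0xfb R4=0xea  N=0 Z=0
after  3: R0=0x96 R1=0x08 R2=0x96 R3=0xfb R4=0xea  N=0 Z=0
after  4: R0=0x96 R1=0x08 R2=0x96 R3=0xfb R4=0xea  N=1 Z=0
after  5: R0=0x96 R1=0xea R2=0x96 R3=0xfb R4=0xea  N=1 Z=0
-- IRQ taken; context saved, return-PC = 6 --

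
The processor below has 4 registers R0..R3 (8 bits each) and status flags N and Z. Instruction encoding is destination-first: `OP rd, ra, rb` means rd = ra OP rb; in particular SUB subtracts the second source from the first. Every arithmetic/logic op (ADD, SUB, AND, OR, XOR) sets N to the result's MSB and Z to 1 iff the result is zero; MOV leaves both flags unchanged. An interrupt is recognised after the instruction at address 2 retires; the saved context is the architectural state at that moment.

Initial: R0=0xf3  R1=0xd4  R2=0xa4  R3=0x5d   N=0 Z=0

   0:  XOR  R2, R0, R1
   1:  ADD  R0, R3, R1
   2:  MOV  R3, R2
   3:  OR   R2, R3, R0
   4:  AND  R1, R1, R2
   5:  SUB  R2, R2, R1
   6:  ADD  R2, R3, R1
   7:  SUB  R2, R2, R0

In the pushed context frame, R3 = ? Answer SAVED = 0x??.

SAVED = 0x27

after  0: R0=0xf3 R1=0xd4 R2=0x27 R3=0x5d  N=0 Z=0
after  1: R0=0x31 R1=0xd4 R2=0x27 R3=0x5d  N=0 Z=0
after  2: R0=0x31 R1=0xd4 R2=0x27 R3=0x27  N=0 Z=0
-- IRQ taken; context saved, return-PC = 3 --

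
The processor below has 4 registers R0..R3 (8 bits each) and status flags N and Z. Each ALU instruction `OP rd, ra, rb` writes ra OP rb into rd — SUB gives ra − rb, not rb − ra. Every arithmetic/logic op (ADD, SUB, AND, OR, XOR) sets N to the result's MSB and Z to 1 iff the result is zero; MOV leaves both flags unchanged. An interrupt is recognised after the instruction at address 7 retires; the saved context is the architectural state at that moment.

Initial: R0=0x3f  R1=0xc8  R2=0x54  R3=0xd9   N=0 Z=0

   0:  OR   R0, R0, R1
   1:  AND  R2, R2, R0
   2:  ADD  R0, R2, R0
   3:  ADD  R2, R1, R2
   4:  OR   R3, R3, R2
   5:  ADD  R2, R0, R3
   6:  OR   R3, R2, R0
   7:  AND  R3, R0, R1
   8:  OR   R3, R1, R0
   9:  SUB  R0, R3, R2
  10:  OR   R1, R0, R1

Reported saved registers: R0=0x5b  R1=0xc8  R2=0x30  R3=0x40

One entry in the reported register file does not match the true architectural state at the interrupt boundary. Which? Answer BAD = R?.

after  0: R0=0xff R1=0xc8 R2=0x54 R3=0xd9  N=1 Z=0
after  1: R0=0xff R1=0xc8 R2=0x54 R3=0xd9  N=0 Z=0
after  2: R0=0x53 R1=0xc8 R2=0x54 R3=0xd9  N=0 Z=0
after  3: R0=0x53 R1=0xc8 R2=0x1c R3=0xd9  N=0 Z=0
after  4: R0=0x53 R1=0xc8 R2=0x1c R3=0xdd  N=1 Z=0
after  5: R0=0x53 R1=0xc8 R2=0x30 R3=0xdd  N=0 Z=0
after  6: R0=0x53 R1=0xc8 R2=0x30 R3=0x73  N=0 Z=0
after  7: R0=0x53 R1=0xc8 R2=0x30 R3=0x40  N=0 Z=0
-- IRQ taken; context saved, return-PC = 8 --
mismatch: R0: reported 0x5b vs actual 0x53

BAD = R0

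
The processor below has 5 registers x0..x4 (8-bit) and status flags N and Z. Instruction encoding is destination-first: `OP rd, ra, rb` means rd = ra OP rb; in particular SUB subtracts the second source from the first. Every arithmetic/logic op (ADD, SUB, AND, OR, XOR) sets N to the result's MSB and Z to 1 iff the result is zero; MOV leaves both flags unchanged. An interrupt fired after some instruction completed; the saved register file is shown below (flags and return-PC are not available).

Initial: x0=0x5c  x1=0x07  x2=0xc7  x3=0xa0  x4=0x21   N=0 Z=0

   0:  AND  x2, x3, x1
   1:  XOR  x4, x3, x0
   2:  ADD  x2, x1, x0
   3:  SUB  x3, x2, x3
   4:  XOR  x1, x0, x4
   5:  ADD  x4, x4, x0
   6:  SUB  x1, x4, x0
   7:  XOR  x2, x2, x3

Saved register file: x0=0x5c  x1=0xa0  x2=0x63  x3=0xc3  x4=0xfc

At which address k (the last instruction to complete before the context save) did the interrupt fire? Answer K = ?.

K = 4

after  0: x0=0x5c x1=0x07 x2=0x00 x3=0xa0 x4=0x21  N=0 Z=1
after  1: x0=0x5c x1=0x07 x2=0x00 x3=0xa0 x4=0xfc  N=1 Z=0
after  2: x0=0x5c x1=0x07 x2=0x63 x3=0xa0 x4=0xfc  N=0 Z=0
after  3: x0=0x5c x1=0x07 x2=0x63 x3=0xc3 x4=0xfc  N=1 Z=0
after  4: x0=0x5c x1=0xa0 x2=0x63 x3=0xc3 x4=0xfc  N=1 Z=0
-- IRQ taken; context saved, return-PC = 5 --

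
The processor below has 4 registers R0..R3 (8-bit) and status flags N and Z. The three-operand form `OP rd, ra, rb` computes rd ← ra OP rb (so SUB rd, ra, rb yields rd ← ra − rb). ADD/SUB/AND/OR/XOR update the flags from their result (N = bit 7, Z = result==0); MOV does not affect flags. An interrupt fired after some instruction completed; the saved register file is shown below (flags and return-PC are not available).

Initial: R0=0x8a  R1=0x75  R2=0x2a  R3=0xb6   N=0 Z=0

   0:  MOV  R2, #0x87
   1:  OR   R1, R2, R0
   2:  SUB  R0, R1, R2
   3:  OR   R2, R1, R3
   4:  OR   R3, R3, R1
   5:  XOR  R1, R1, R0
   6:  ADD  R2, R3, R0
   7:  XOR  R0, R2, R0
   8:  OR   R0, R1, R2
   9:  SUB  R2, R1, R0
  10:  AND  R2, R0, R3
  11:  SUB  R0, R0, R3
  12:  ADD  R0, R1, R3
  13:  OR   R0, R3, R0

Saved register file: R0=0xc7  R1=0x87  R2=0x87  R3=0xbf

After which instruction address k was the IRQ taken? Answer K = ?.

K = 10

after  0: R0=0x8a R1=0x75 R2=0x87 R3=0xb6  N=0 Z=0
after  1: R0=0x8a R1=0x8f R2=0x87 R3=0xb6  N=1 Z=0
after  2: R0=0x08 R1=0x8f R2=0x87 R3=0xb6  N=0 Z=0
after  3: R0=0x08 R1=0x8f R2=0xbf R3=0xb6  N=1 Z=0
after  4: R0=0x08 R1=0x8f R2=0xbf R3=0xbf  N=1 Z=0
after  5: R0=0x08 R1=0x87 R2=0xbf R3=0xbf  N=1 Z=0
after  6: R0=0x08 R1=0x87 R2=0xc7 R3=0xbf  N=1 Z=0
after  7: R0=0xcf R1=0x87 R2=0xc7 R3=0xbf  N=1 Z=0
after  8: R0=0xc7 R1=0x87 R2=0xc7 R3=0xbf  N=1 Z=0
after  9: R0=0xc7 R1=0x87 R2=0xc0 R3=0xbf  N=1 Z=0
after 10: R0=0xc7 R1=0x87 R2=0x87 R3=0xbf  N=1 Z=0
-- IRQ taken; context saved, return-PC = 11 --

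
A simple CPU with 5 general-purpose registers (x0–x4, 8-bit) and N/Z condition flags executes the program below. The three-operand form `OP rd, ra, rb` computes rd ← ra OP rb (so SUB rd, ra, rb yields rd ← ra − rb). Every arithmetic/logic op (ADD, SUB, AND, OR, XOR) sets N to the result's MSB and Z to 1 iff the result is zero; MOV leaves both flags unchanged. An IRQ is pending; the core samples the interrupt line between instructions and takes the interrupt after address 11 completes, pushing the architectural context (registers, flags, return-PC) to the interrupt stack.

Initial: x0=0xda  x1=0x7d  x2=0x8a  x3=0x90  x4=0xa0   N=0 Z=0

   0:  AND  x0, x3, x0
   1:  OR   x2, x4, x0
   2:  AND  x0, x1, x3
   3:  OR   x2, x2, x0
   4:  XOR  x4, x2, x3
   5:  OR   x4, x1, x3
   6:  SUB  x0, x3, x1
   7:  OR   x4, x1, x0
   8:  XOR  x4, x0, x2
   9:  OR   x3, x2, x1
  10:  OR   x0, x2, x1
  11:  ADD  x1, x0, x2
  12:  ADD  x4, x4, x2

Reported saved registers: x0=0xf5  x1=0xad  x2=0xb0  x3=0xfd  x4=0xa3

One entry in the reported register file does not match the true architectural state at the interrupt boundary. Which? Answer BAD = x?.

after  0: x0=0x90 x1=0x7d x2=0x8a x3=0x90 x4=0xa0  N=1 Z=0
after  1: x0=0x90 x1=0x7d x2=0xb0 x3=0x90 x4=0xa0  N=1 Z=0
after  2: x0=0x10 x1=0x7d x2=0xb0 x3=0x90 x4=0xa0  N=0 Z=0
after  3: x0=0x10 x1=0x7d x2=0xb0 x3=0x90 x4=0xa0  N=1 Z=0
after  4: x0=0x10 x1=0x7d x2=0xb0 x3=0x90 x4=0x20  N=0 Z=0
after  5: x0=0x10 x1=0x7d x2=0xb0 x3=0x90 x4=0xfd  N=1 Z=0
after  6: x0=0x13 x1=0x7d x2=0xb0 x3=0x90 x4=0xfd  N=0 Z=0
after  7: x0=0x13 x1=0x7d x2=0xb0 x3=0x90 x4=0x7f  N=0 Z=0
after  8: x0=0x13 x1=0x7d x2=0xb0 x3=0x90 x4=0xa3  N=1 Z=0
after  9: x0=0x13 x1=0x7d x2=0xb0 x3=0xfd x4=0xa3  N=1 Z=0
after 10: x0=0xfd x1=0x7d x2=0xb0 x3=0xfd x4=0xa3  N=1 Z=0
after 11: x0=0xfd x1=0xad x2=0xb0 x3=0xfd x4=0xa3  N=1 Z=0
-- IRQ taken; context saved, return-PC = 12 --
mismatch: x0: reported 0xf5 vs actual 0xfd

BAD = x0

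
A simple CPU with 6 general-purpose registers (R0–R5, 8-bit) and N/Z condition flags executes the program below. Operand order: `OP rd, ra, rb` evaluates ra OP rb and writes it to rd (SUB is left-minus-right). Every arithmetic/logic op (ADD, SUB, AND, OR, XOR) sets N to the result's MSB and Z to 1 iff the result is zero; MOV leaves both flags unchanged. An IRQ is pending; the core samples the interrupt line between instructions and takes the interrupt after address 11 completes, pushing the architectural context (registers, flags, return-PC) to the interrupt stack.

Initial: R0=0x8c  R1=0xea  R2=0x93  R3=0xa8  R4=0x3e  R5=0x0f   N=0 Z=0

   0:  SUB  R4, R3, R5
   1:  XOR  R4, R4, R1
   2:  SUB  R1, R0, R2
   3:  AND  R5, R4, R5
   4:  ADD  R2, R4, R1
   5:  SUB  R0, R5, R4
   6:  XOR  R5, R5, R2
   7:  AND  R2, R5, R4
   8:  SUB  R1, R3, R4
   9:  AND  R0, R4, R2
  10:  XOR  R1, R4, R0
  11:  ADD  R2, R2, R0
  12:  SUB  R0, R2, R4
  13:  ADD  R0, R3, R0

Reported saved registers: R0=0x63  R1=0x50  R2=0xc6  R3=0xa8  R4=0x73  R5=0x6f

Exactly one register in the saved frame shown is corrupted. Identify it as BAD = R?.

after  0: R0=0x8c R1=0xea R2=0x93 R3=0xa8 R4=0x99 R5=0x0f  N=1 Z=0
after  1: R0=0x8c R1=0xea R2=0x93 R3=0xa8 R4=0x73 R5=0x0f  N=0 Z=0
after  2: R0=0x8c R1=0xf9 R2=0x93 R3=0xa8 R4=0x73 R5=0x0f  N=1 Z=0
after  3: R0=0x8c R1=0xf9 R2=0x93 R3=0xa8 R4=0x73 R5=0x03  N=0 Z=0
after  4: R0=0x8c R1=0xf9 R2=0x6c R3=0xa8 R4=0x73 R5=0x03  N=0 Z=0
after  5: R0=0x90 R1=0xf9 R2=0x6c R3=0xa8 R4=0x73 R5=0x03  N=1 Z=0
after  6: R0=0x90 R1=0xf9 R2=0x6c R3=0xa8 R4=0x73 R5=0x6f  N=0 Z=0
after  7: R0=0x90 R1=0xf9 R2=0x63 R3=0xa8 R4=0x73 R5=0x6f  N=0 Z=0
after  8: R0=0x90 R1=0x35 R2=0x63 R3=0xa8 R4=0x73 R5=0x6f  N=0 Z=0
after  9: R0=0x63 R1=0x35 R2=0x63 R3=0xa8 R4=0x73 R5=0x6f  N=0 Z=0
after 10: R0=0x63 R1=0x10 R2=0x63 R3=0xa8 R4=0x73 R5=0x6f  N=0 Z=0
after 11: R0=0x63 R1=0x10 R2=0xc6 R3=0xa8 R4=0x73 R5=0x6f  N=1 Z=0
-- IRQ taken; context saved, return-PC = 12 --
mismatch: R1: reported 0x50 vs actual 0x10

BAD = R1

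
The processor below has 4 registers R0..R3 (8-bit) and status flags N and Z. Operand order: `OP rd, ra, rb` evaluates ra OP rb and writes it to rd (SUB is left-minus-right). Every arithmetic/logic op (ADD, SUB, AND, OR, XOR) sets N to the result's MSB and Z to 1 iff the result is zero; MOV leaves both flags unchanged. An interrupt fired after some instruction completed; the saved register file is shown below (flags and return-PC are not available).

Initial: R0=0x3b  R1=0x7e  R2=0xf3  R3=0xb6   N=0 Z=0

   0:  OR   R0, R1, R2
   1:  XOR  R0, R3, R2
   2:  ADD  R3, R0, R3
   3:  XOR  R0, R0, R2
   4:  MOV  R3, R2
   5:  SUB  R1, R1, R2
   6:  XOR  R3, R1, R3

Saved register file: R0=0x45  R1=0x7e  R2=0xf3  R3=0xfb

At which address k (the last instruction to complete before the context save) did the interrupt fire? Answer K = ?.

K = 2

after  0: R0=0xff R1=0x7e R2=0xf3 R3=0xb6  N=1 Z=0
after  1: R0=0x45 R1=0x7e R2=0xf3 R3=0xb6  N=0 Z=0
after  2: R0=0x45 R1=0x7e R2=0xf3 R3=0xfb  N=1 Z=0
-- IRQ taken; context saved, return-PC = 3 --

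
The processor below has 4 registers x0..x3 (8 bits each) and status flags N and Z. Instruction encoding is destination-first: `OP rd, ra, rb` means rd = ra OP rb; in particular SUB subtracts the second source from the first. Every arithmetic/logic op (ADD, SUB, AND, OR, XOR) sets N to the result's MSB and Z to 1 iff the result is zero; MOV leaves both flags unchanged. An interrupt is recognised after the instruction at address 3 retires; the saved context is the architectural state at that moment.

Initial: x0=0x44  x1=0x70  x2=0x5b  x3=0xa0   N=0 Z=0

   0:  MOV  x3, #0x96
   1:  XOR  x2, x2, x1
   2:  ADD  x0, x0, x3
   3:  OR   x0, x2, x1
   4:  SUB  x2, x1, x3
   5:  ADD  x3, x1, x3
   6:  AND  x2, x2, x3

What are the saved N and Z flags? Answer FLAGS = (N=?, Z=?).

after  0: x0=0x44 x1=0x70 x2=0x5b x3=0x96  N=0 Z=0
after  1: x0=0x44 x1=0x70 x2=0x2b x3=0x96  N=0 Z=0
after  2: x0=0xda x1=0x70 x2=0x2b x3=0x96  N=1 Z=0
after  3: x0=0x7b x1=0x70 x2=0x2b x3=0x96  N=0 Z=0
-- IRQ taken; context saved, return-PC = 4 --

FLAGS = (N=0, Z=0)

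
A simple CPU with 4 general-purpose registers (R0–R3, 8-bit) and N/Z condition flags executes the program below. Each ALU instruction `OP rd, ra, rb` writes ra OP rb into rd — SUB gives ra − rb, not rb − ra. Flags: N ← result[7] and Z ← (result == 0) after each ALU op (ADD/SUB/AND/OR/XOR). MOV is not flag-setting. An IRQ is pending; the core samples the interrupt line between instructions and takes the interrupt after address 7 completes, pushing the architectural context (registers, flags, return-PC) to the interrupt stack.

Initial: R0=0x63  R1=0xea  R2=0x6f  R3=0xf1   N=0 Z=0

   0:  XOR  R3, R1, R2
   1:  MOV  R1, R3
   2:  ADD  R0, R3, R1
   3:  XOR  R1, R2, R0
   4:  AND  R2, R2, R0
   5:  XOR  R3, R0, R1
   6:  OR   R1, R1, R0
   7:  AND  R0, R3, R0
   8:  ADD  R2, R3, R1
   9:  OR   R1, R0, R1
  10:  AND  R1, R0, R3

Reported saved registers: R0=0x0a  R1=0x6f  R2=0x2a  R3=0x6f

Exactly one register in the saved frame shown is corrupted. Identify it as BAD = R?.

after  0: R0=0x63 R1=0xea R2=0x6f R3=0x85  N=1 Z=0
after  1: R0=0x63 R1=0x85 R2=0x6f R3=0x85  N=1 Z=0
after  2: R0=0x0a R1=0x85 R2=0x6f R3=0x85  N=0 Z=0
after  3: R0=0x0a R1=0x65 R2=0x6f R3=0x85  N=0 Z=0
after  4: R0=0x0a R1=0x65 R2=0x0a R3=0x85  N=0 Z=0
after  5: R0=0x0a R1=0x65 R2=0x0a R3=0x6f  N=0 Z=0
after  6: R0=0x0a R1=0x6f R2=0x0a R3=0x6f  N=0 Z=0
after  7: R0=0x0a R1=0x6f R2=0x0a R3=0x6f  N=0 Z=0
-- IRQ taken; context saved, return-PC = 8 --
mismatch: R2: reported 0x2a vs actual 0x0a

BAD = R2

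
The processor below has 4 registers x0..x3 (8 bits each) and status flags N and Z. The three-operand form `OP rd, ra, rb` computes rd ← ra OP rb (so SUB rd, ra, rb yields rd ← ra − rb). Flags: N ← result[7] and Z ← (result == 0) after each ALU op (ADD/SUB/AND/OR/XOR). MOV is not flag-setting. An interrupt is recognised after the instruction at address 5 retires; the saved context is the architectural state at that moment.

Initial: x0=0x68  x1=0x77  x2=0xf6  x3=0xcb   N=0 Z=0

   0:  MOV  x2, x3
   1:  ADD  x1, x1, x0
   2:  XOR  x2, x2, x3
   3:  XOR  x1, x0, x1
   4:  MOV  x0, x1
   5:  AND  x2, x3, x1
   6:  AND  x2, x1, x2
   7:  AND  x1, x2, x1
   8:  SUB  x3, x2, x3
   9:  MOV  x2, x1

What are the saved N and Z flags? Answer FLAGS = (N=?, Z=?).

after  0: x0=0x68 x1=0x77 x2=0xcb x3=0xcb  N=0 Z=0
after  1: x0=0x68 x1=0xdf x2=0xcb x3=0xcb  N=1 Z=0
after  2: x0=0x68 x1=0xdf x2=0x00 x3=0xcb  N=0 Z=1
after  3: x0=0x68 x1=0xb7 x2=0x00 x3=0xcb  N=1 Z=0
after  4: x0=0xb7 x1=0xb7 x2=0x00 x3=0xcb  N=1 Z=0
after  5: x0=0xb7 x1=0xb7 x2=0x83 x3=0xcb  N=1 Z=0
-- IRQ taken; context saved, return-PC = 6 --

FLAGS = (N=1, Z=0)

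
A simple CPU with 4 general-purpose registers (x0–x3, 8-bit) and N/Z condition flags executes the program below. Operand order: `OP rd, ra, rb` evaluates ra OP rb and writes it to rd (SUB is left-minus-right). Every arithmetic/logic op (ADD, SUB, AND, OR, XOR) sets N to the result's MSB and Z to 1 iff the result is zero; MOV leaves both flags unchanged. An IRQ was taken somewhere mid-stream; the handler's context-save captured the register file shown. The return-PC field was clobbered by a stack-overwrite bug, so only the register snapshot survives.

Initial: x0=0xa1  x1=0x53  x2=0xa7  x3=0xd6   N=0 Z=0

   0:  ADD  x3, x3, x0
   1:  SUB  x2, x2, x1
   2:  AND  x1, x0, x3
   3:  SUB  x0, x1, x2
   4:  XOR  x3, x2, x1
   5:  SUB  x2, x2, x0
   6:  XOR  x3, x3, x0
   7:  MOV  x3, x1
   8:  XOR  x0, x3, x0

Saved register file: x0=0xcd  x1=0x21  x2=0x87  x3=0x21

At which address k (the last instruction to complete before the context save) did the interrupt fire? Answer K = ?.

K = 7

after  0: x0=0xa1 x1=0x53 x2=0xa7 x3=0x77  N=0 Z=0
after  1: x0=0xa1 x1=0x53 x2=0x54 x3=0x77  N=0 Z=0
after  2: x0=0xa1 x1=0x21 x2=0x54 x3=0x77  N=0 Z=0
after  3: x0=0xcd x1=0x21 x2=0x54 x3=0x77  N=1 Z=0
after  4: x0=0xcd x1=0x21 x2=0x54 x3=0x75  N=0 Z=0
after  5: x0=0xcd x1=0x21 x2=0x87 x3=0x75  N=1 Z=0
after  6: x0=0xcd x1=0x21 x2=0x87 x3=0xb8  N=1 Z=0
after  7: x0=0xcd x1=0x21 x2=0x87 x3=0x21  N=1 Z=0
-- IRQ taken; context saved, return-PC = 8 --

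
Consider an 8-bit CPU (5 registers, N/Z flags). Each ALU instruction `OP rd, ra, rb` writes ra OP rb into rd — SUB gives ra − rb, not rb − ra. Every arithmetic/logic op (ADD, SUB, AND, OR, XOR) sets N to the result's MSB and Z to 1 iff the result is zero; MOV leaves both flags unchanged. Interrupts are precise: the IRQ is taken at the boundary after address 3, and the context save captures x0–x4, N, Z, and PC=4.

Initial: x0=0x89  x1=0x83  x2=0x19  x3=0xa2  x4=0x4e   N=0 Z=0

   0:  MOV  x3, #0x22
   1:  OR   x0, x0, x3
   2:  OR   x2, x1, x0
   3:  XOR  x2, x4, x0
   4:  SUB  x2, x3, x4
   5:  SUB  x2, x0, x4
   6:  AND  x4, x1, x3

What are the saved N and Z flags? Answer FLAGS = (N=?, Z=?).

FLAGS = (N=1, Z=0)

after  0: x0=0x89 x1=0x83 x2=0x19 x3=0x22 x4=0x4e  N=0 Z=0
after  1: x0=0xab x1=0x83 x2=0x19 x3=0x22 x4=0x4e  N=1 Z=0
after  2: x0=0xab x1=0x83 x2=0xab x3=0x22 x4=0x4e  N=1 Z=0
after  3: x0=0xab x1=0x83 x2=0xe5 x3=0x22 x4=0x4e  N=1 Z=0
-- IRQ taken; context saved, return-PC = 4 --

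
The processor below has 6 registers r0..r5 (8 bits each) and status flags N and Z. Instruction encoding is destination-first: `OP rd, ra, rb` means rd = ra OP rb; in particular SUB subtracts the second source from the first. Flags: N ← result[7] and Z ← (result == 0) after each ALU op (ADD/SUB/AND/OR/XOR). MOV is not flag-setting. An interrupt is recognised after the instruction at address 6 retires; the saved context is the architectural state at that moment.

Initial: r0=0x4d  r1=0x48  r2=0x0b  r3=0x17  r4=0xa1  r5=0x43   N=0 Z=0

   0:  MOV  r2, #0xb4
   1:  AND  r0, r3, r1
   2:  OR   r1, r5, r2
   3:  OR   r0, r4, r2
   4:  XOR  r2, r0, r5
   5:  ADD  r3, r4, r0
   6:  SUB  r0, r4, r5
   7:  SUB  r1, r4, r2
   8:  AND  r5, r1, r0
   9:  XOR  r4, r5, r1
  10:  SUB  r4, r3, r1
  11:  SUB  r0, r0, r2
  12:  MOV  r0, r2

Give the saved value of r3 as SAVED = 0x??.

SAVED = 0x56

after  0: r0=0x4d r1=0x48 r2=0xb4 r3=0x17 r4=0xa1 r5=0x43  N=0 Z=0
after  1: r0=0x00 r1=0x48 r2=0xb4 r3=0x17 r4=0xa1 r5=0x43  N=0 Z=1
after  2: r0=0x00 r1=0xf7 r2=0xb4 r3=0x17 r4=0xa1 r5=0x43  N=1 Z=0
after  3: r0=0xb5 r1=0xf7 r2=0xb4 r3=0x17 r4=0xa1 r5=0x43  N=1 Z=0
after  4: r0=0xb5 r1=0xf7 r2=0xf6 r3=0x17 r4=0xa1 r5=0x43  N=1 Z=0
after  5: r0=0xb5 r1=0xf7 r2=0xf6 r3=0x56 r4=0xa1 r5=0x43  N=0 Z=0
after  6: r0=0x5e r1=0xf7 r2=0xf6 r3=0x56 r4=0xa1 r5=0x43  N=0 Z=0
-- IRQ taken; context saved, return-PC = 7 --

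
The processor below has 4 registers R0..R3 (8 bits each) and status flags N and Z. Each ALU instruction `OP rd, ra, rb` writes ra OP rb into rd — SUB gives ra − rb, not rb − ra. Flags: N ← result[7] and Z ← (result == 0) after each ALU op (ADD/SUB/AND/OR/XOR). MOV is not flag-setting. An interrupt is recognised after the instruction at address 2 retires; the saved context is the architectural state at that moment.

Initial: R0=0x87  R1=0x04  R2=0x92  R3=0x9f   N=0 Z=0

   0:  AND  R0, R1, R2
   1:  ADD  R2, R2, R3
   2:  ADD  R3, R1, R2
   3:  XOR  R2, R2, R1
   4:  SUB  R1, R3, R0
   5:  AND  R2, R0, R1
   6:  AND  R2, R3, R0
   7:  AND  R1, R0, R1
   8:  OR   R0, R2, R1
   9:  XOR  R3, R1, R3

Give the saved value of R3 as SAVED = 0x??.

after  0: R0=0x00 R1=0x04 R2=0x92 R3=0x9f  N=0 Z=1
after  1: R0=0x00 R1=0x04 R2=0x31 R3=0x9f  N=0 Z=0
after  2: R0=0x00 R1=0x04 R2=0x31 R3=0x35  N=0 Z=0
-- IRQ taken; context saved, return-PC = 3 --

SAVED = 0x35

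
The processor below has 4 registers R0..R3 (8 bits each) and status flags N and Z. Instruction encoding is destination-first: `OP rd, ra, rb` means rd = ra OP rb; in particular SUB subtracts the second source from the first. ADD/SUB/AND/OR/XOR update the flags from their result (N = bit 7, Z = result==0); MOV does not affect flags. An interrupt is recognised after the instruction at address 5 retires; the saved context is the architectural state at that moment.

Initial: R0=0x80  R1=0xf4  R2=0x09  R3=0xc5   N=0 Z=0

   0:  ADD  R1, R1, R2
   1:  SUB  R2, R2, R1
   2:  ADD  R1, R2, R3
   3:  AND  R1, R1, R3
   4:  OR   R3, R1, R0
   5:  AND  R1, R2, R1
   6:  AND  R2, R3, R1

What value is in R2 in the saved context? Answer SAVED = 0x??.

SAVED = 0x0c

after  0: R0=0x80 R1=0xfd R2=0x09 R3=0xc5  N=1 Z=0
after  1: R0=0x80 R1=0xfd R2=0x0c R3=0xc5  N=0 Z=0
after  2: R0=0x80 R1=0xd1 R2=0x0c R3=0xc5  N=1 Z=0
after  3: R0=0x80 R1=0xc1 R2=0x0c R3=0xc5  N=1 Z=0
after  4: R0=0x80 R1=0xc1 R2=0x0c R3=0xc1  N=1 Z=0
after  5: R0=0x80 R1=0x00 R2=0x0c R3=0xc1  N=0 Z=1
-- IRQ taken; context saved, return-PC = 6 --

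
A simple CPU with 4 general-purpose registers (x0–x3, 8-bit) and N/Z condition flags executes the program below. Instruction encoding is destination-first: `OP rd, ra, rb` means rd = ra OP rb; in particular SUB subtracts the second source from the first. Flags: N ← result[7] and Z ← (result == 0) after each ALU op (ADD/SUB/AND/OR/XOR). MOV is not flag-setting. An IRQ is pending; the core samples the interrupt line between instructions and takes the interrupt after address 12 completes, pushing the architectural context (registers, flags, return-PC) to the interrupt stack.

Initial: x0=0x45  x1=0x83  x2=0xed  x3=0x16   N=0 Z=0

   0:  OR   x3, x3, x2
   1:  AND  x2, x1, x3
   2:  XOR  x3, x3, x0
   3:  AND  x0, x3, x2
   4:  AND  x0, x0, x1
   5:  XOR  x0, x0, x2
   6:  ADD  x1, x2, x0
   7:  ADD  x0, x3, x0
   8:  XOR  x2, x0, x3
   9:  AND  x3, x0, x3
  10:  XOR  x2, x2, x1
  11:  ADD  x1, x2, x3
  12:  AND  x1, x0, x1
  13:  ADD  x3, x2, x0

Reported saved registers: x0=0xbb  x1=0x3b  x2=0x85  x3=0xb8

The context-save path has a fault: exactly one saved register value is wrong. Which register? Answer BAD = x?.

after  0: x0=0x45 x1=0x83 x2=0xed x3=0xff  N=1 Z=0
after  1: x0=0x45 x1=0x83 x2=0x83 x3=0xff  N=1 Z=0
after  2: x0=0x45 x1=0x83 x2=0x83 x3=0xba  N=1 Z=0
after  3: x0=0x82 x1=0x83 x2=0x83 x3=0xba  N=1 Z=0
after  4: x0=0x82 x1=0x83 x2=0x83 x3=0xba  N=1 Z=0
after  5: x0=0x01 x1=0x83 x2=0x83 x3=0xba  N=0 Z=0
after  6: x0=0x01 x1=0x84 x2=0x83 x3=0xba  N=1 Z=0
after  7: x0=0xbb x1=0x84 x2=0x83 x3=0xba  N=1 Z=0
after  8: x0=0xbb x1=0x84 x2=0x01 x3=0xba  N=0 Z=0
after  9: x0=0xbb x1=0x84 x2=0x01 x3=0xba  N=1 Z=0
after 10: x0=0xbb x1=0x84 x2=0x85 x3=0xba  N=1 Z=0
after 11: x0=0xbb x1=0x3f x2=0x85 x3=0xba  N=0 Z=0
after 12: x0=0xbb x1=0x3b x2=0x85 x3=0xba  N=0 Z=0
-- IRQ taken; context saved, return-PC = 13 --
mismatch: x3: reported 0xb8 vs actual 0xba

BAD = x3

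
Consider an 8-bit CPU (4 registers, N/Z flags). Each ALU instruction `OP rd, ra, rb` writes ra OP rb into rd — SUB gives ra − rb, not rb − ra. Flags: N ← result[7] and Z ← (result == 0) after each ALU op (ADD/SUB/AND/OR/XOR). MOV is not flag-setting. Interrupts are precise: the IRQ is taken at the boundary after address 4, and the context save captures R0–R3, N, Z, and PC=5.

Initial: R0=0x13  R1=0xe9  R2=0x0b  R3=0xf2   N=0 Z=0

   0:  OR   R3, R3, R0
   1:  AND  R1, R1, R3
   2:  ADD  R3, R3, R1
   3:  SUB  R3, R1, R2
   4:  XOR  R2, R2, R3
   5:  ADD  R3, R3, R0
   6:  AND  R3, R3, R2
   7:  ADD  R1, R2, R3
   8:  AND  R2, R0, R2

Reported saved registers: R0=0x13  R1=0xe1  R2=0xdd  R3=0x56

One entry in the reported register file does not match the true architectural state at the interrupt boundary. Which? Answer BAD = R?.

BAD = R3

after  0: R0=0x13 R1=0xe9 R2=0x0b R3=0xf3  N=1 Z=0
after  1: R0=0x13 R1=0xe1 R2=0x0b R3=0xf3  N=1 Z=0
after  2: R0=0x13 R1=0xe1 R2=0x0b R3=0xd4  N=1 Z=0
after  3: R0=0x13 R1=0xe1 R2=0x0b R3=0xd6  N=1 Z=0
after  4: R0=0x13 R1=0xe1 R2=0xdd R3=0xd6  N=1 Z=0
-- IRQ taken; context saved, return-PC = 5 --
mismatch: R3: reported 0x56 vs actual 0xd6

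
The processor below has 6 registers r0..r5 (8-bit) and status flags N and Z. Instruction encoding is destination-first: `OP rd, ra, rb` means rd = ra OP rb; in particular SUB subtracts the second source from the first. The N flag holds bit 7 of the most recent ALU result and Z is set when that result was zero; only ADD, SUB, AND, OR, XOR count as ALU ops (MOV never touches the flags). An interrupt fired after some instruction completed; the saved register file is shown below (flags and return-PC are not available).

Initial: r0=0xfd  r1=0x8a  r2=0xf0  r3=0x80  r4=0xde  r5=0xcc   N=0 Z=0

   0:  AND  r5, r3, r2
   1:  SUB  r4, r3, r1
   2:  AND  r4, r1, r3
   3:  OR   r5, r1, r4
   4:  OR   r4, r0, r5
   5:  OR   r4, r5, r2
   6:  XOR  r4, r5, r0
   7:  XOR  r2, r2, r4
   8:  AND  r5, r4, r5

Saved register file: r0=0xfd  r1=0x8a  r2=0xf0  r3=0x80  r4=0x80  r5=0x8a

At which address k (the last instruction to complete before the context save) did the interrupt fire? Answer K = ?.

K = 3

after  0: r0=0xfd r1=0x8a r2=0xf0 r3=0x80 r4=0xde r5=0x80  N=1 Z=0
after  1: r0=0xfd r1=0x8a r2=0xf0 r3=0x80 r4=0xf6 r5=0x80  N=1 Z=0
after  2: r0=0xfd r1=0x8a r2=0xf0 r3=0x80 r4=0x80 r5=0x80  N=1 Z=0
after  3: r0=0xfd r1=0x8a r2=0xf0 r3=0x80 r4=0x80 r5=0x8a  N=1 Z=0
-- IRQ taken; context saved, return-PC = 4 --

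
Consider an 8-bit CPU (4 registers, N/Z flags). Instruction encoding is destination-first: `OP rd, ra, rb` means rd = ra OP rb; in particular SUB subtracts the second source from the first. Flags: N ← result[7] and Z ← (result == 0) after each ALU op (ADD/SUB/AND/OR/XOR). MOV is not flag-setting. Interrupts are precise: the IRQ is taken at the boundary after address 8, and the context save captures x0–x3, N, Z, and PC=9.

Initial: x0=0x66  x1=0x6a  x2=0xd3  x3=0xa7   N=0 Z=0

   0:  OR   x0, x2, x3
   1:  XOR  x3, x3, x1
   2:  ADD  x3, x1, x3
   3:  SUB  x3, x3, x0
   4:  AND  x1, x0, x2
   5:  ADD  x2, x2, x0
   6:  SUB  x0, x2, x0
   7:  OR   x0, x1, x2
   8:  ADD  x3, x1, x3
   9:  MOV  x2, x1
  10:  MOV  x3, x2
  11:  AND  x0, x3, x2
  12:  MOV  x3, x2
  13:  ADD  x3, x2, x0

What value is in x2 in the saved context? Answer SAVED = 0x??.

after  0: x0=0xf7 x1=0x6a x2=0xd3 x3=0xa7  N=1 Z=0
after  1: x0=0xf7 x1=0x6a x2=0xd3 x3=0xcd  N=1 Z=0
after  2: x0=0xf7 x1=0x6a x2=0xd3 x3=0x37  N=0 Z=0
after  3: x0=0xf7 x1=0x6a x2=0xd3 x3=0x40  N=0 Z=0
after  4: x0=0xf7 x1=0xd3 x2=0xd3 x3=0x40  N=1 Z=0
after  5: x0=0xf7 x1=0xd3 x2=0xca x3=0x40  N=1 Z=0
after  6: x0=0xd3 x1=0xd3 x2=0xca x3=0x40  N=1 Z=0
after  7: x0=0xdb x1=0xd3 x2=0xca x3=0x40  N=1 Z=0
after  8: x0=0xdb x1=0xd3 x2=0xca x3=0x13  N=0 Z=0
-- IRQ taken; context saved, return-PC = 9 --

SAVED = 0xca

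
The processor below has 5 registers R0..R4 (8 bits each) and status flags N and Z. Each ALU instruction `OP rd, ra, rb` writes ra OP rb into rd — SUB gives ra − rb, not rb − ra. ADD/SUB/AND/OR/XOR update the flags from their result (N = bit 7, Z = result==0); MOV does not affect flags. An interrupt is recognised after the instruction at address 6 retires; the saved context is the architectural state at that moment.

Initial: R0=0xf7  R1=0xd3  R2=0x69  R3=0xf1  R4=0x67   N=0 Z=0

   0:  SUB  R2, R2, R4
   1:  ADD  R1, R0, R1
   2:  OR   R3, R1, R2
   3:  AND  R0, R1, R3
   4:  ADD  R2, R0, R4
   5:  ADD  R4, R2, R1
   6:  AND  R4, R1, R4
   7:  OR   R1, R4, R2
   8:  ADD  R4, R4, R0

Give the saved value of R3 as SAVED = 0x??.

SAVED = 0xca

after  0: R0=0xf7 R1=0xd3 R2=0x02 R3=0xf1 R4=0x67  N=0 Z=0
after  1: R0=0xf7 R1=0xca R2=0x02 R3=0xf1 R4=0x67  N=1 Z=0
after  2: R0=0xf7 R1=0xca R2=0x02 R3=0xca R4=0x67  N=1 Z=0
after  3: R0=0xca R1=0xca R2=0x02 R3=0xca R4=0x67  N=1 Z=0
after  4: R0=0xca R1=0xca R2=0x31 R3=0xca R4=0x67  N=0 Z=0
after  5: R0=0xca R1=0xca R2=0x31 R3=0xca R4=0xfb  N=1 Z=0
after  6: R0=0xca R1=0xca R2=0x31 R3=0xca R4=0xca  N=1 Z=0
-- IRQ taken; context saved, return-PC = 7 --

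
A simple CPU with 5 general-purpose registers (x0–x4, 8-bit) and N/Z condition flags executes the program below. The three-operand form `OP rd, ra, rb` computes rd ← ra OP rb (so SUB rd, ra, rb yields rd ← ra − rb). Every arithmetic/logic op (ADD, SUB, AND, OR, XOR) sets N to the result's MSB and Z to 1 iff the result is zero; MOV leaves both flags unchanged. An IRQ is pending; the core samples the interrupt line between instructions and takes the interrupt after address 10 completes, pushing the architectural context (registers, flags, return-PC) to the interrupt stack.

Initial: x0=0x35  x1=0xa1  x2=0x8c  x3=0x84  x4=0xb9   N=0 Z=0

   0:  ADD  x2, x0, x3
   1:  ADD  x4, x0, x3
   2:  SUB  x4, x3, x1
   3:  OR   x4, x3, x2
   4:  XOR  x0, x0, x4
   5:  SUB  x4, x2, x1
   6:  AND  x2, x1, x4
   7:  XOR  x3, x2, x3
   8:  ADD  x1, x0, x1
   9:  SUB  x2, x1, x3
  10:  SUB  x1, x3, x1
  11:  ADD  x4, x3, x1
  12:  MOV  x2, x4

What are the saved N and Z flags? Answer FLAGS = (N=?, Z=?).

after  0: x0=0x35 x1=0xa1 x2=0xb9 x3=0x84 x4=0xb9  N=1 Z=0
after  1: x0=0x35 x1=0xa1 x2=0xb9 x3=0x84 x4=0xb9  N=1 Z=0
after  2: x0=0x35 x1=0xa1 x2=0xb9 x3=0x84 x4=0xe3  N=1 Z=0
after  3: x0=0x35 x1=0xa1 x2=0xb9 x3=0x84 x4=0xbd  N=1 Z=0
after  4: x0=0x88 x1=0xa1 x2=0xb9 x3=0x84 x4=0xbd  N=1 Z=0
after  5: x0=0x88 x1=0xa1 x2=0xb9 x3=0x84 x4=0x18  N=0 Z=0
after  6: x0=0x88 x1=0xa1 x2=0x00 x3=0x84 x4=0x18  N=0 Z=1
after  7: x0=0x88 x1=0xa1 x2=0x00 x3=0x84 x4=0x18  N=1 Z=0
after  8: x0=0x88 x1=0x29 x2=0x00 x3=0x84 x4=0x18  N=0 Z=0
after  9: x0=0x88 x1=0x29 x2=0xa5 x3=0x84 x4=0x18  N=1 Z=0
after 10: x0=0x88 x1=0x5b x2=0xa5 x3=0x84 x4=0x18  N=0 Z=0
-- IRQ taken; context saved, return-PC = 11 --

FLAGS = (N=0, Z=0)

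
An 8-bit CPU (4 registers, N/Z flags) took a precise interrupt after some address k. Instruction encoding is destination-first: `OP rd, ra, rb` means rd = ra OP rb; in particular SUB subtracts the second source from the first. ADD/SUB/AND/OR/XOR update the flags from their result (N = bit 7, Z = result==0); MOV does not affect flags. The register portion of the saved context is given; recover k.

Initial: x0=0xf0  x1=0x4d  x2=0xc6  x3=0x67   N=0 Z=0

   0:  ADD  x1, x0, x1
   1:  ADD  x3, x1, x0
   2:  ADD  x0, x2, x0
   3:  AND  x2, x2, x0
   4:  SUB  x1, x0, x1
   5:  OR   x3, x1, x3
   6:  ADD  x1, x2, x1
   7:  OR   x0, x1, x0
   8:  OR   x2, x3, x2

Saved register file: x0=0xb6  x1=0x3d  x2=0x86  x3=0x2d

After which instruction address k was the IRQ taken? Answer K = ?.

after  0: x0=0xf0 x1=0x3d x2=0xc6 x3=0x67  N=0 Z=0
after  1: x0=0xf0 x1=0x3d x2=0xc6 x3=0x2d  N=0 Z=0
after  2: x0=0xb6 x1=0x3d x2=0xc6 x3=0x2d  N=1 Z=0
after  3: x0=0xb6 x1=0x3d x2=0x86 x3=0x2d  N=1 Z=0
-- IRQ taken; context saved, return-PC = 4 --

K = 3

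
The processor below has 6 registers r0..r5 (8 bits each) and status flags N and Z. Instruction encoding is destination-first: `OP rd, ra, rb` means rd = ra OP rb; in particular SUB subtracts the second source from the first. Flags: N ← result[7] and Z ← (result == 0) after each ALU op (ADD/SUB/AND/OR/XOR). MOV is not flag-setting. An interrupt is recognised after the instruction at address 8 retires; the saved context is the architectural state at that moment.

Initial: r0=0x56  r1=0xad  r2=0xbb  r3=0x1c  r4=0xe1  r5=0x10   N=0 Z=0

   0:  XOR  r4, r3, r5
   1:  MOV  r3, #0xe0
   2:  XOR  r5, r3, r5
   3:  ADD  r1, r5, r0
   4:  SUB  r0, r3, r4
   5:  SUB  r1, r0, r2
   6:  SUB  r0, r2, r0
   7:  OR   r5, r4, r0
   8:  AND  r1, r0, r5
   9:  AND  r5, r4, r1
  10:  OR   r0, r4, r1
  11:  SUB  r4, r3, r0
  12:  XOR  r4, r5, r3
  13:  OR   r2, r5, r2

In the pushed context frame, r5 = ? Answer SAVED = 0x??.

SAVED = 0xef

after  0: r0=0x56 r1=0xad r2=0xbb r3=0x1c r4=0x0c r5=0x10  N=0 Z=0
after  1: r0=0x56 r1=0xad r2=0xbb r3=0xe0 r4=0x0c r5=0x10  N=0 Z=0
after  2: r0=0x56 r1=0xad r2=0xbb r3=0xe0 r4=0x0c r5=0xf0  N=1 Z=0
after  3: r0=0x56 r1=0x46 r2=0xbb r3=0xe0 r4=0x0c r5=0xf0  N=0 Z=0
after  4: r0=0xd4 r1=0x46 r2=0xbb r3=0xe0 r4=0x0c r5=0xf0  N=1 Z=0
after  5: r0=0xd4 r1=0x19 r2=0xbb r3=0xe0 r4=0x0c r5=0xf0  N=0 Z=0
after  6: r0=0xe7 r1=0x19 r2=0xbb r3=0xe0 r4=0x0c r5=0xf0  N=1 Z=0
after  7: r0=0xe7 r1=0x19 r2=0xbb r3=0xe0 r4=0x0c r5=0xef  N=1 Z=0
after  8: r0=0xe7 r1=0xe7 r2=0xbb r3=0xe0 r4=0x0c r5=0xef  N=1 Z=0
-- IRQ taken; context saved, return-PC = 9 --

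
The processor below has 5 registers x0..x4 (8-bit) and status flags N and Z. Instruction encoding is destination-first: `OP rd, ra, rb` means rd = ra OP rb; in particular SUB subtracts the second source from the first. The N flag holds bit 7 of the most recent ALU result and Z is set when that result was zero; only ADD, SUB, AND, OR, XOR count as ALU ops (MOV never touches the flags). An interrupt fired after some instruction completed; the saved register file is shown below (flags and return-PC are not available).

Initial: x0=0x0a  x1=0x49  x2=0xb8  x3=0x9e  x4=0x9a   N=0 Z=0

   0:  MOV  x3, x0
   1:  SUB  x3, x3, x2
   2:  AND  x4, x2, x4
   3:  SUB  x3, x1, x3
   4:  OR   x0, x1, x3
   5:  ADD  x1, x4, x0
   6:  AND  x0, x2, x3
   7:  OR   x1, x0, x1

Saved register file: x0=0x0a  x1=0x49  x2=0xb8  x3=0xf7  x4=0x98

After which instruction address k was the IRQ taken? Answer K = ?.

after  0: x0=0x0a x1=0x49 x2=0xb8 x3=0x0a x4=0x9a  N=0 Z=0
after  1: x0=0x0a x1=0x49 x2=0xb8 x3=0x52 x4=0x9a  N=0 Z=0
after  2: x0=0x0a x1=0x49 x2=0xb8 x3=0x52 x4=0x98  N=1 Z=0
after  3: x0=0x0a x1=0x49 x2=0xb8 x3=0xf7 x4=0x98  N=1 Z=0
-- IRQ taken; context saved, return-PC = 4 --

K = 3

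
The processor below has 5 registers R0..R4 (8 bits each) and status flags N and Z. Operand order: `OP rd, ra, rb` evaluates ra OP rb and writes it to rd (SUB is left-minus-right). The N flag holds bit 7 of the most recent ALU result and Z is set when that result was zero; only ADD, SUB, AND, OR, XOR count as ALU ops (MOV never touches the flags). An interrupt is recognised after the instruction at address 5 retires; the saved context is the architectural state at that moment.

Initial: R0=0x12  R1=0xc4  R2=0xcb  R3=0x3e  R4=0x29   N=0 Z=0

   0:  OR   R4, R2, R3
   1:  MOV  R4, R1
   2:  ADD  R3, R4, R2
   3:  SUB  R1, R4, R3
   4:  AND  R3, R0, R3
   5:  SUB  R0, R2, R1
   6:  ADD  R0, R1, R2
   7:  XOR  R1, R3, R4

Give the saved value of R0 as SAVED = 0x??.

SAVED = 0x96

after  0: R0=0x12 R1=0xc4 R2=0xcb R3=0x3e R4=0xff  N=1 Z=0
after  1: R0=0x12 R1=0xc4 R2=0xcb R3=0x3e R4=0xc4  N=1 Z=0
after  2: R0=0x12 R1=0xc4 R2=0xcb R3=0x8f R4=0xc4  N=1 Z=0
after  3: R0=0x12 R1=0x35 R2=0xcb R3=0x8f R4=0xc4  N=0 Z=0
after  4: R0=0x12 R1=0x35 R2=0xcb R3=0x02 R4=0xc4  N=0 Z=0
after  5: R0=0x96 R1=0x35 R2=0xcb R3=0x02 R4=0xc4  N=1 Z=0
-- IRQ taken; context saved, return-PC = 6 --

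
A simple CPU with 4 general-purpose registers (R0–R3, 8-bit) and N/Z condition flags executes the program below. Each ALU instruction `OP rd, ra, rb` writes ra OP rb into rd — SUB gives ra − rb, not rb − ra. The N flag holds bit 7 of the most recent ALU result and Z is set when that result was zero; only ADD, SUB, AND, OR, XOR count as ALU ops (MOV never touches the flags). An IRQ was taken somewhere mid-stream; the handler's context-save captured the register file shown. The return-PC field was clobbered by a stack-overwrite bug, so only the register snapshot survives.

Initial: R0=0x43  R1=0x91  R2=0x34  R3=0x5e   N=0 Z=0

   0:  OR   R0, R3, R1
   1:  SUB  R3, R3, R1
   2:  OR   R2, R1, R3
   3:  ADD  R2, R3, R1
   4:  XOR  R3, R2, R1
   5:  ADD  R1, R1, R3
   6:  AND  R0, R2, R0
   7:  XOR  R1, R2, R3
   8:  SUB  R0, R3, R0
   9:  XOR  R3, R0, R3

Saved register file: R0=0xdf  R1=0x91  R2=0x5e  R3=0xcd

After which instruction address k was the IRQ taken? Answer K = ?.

after  0: R0=0xdf R1=0x91 R2=0x34 R3=0x5e  N=1 Z=0
after  1: R0=0xdf R1=0x91 R2=0x34 R3=0xcd  N=1 Z=0
after  2: R0=0xdf R1=0x91 R2=0xdd R3=0xcd  N=1 Z=0
after  3: R0=0xdf R1=0x91 R2=0x5e R3=0xcd  N=0 Z=0
-- IRQ taken; context saved, return-PC = 4 --

K = 3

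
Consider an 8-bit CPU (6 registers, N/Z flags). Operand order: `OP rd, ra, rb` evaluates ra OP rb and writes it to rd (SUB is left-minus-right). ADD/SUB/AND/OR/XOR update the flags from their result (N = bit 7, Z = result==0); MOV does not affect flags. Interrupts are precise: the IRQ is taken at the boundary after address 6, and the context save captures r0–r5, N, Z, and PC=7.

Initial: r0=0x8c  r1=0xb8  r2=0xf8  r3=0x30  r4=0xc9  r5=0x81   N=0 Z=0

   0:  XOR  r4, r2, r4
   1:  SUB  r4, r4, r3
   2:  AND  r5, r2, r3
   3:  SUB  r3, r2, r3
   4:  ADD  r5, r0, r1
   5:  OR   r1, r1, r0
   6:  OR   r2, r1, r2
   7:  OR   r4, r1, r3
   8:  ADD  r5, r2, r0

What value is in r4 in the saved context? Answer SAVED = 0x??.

SAVED = 0x01

after  0: r0=0x8c r1=0xb8 r2=0xf8 r3=0x30 r4=0x31 r5=0x81  N=0 Z=0
after  1: r0=0x8c r1=0xb8 r2=0xf8 r3=0x30 r4=0x01 r5=0x81  N=0 Z=0
after  2: r0=0x8c r1=0xb8 r2=0xf8 r3=0x30 r4=0x01 r5=0x30  N=0 Z=0
after  3: r0=0x8c r1=0xb8 r2=0xf8 r3=0xc8 r4=0x01 r5=0x30  N=1 Z=0
after  4: r0=0x8c r1=0xb8 r2=0xf8 r3=0xc8 r4=0x01 r5=0x44  N=0 Z=0
after  5: r0=0x8c r1=0xbc r2=0xf8 r3=0xc8 r4=0x01 r5=0x44  N=1 Z=0
after  6: r0=0x8c r1=0xbc r2=0xfc r3=0xc8 r4=0x01 r5=0x44  N=1 Z=0
-- IRQ taken; context saved, return-PC = 7 --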